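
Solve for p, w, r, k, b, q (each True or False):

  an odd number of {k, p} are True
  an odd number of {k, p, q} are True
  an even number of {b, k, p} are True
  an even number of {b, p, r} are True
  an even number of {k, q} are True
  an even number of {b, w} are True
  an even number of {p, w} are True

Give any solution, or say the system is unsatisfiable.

p: True, w: True, r: False, k: False, b: True, q: False

{k, p}: 1 true → odd ✓
{k, p, q}: 1 true → odd ✓
{b, k, p}: 2 true → even ✓
{b, p, r}: 2 true → even ✓
{k, q}: 0 true → even ✓
{b, w}: 2 true → even ✓
{p, w}: 2 true → even ✓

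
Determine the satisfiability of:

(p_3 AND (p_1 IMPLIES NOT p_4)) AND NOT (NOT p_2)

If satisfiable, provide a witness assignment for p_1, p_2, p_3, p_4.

p_1 = False, p_2 = True, p_3 = True, p_4 = False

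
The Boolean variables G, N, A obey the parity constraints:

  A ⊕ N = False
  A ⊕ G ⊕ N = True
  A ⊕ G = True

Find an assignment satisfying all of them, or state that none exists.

G: True, N: False, A: False

A ⊕ N = F ⊕ F = False ✓
A ⊕ G ⊕ N = F ⊕ T ⊕ F = True ✓
A ⊕ G = F ⊕ T = True ✓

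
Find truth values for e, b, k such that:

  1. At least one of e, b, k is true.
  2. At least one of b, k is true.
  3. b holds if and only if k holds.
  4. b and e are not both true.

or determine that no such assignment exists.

e = False, b = True, k = True

  (1) {e, b, k}: 2 true — at least one ✓
  (2) {b, k}: 2 true — at least one ✓
  (3) b=T, k=T — same ✓
  (4) b=T, e=F — not both ✓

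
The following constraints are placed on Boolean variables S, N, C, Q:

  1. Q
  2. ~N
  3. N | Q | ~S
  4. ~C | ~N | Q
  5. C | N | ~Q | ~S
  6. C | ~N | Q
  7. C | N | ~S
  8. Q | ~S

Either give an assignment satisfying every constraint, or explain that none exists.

S = False; N = False; C = True; Q = True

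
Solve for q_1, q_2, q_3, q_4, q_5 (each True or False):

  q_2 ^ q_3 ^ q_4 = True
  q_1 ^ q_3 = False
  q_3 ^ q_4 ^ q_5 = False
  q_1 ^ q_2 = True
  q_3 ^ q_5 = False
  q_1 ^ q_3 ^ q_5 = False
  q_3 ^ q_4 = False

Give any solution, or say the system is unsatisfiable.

q_1 = False, q_2 = True, q_3 = False, q_4 = False, q_5 = False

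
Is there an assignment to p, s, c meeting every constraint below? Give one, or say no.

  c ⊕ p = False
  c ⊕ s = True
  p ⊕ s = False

Adding constraints 1, 2, 3 mod 2: every variable appears an even number of times on the left, so the left side is 0.
But the right sides sum to 1 (mod 2). 0 ≠ 1 — the system is inconsistent.

Unsatisfiable — no assignment works.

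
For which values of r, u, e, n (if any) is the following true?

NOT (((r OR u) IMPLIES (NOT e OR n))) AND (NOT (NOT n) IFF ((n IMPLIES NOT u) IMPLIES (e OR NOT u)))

Unsatisfiable — no assignment works.

Case e = True: the formula simplifies to NOT (((r OR u) IMPLIES n)) AND NOT (NOT n).
  n = True: the conjunct NOT (((r OR u) IMPLIES n)) becomes NOT (((r OR u) IMPLIES True)) = False.
  n = False: the conjunct NOT (NOT n) becomes NOT (NOT False) = False.
Case e = False: the conjunct NOT (((r OR u) IMPLIES (NOT e OR n))) becomes NOT (((r OR u) IMPLIES True)) = False.
Both cases fail — unsatisfiable.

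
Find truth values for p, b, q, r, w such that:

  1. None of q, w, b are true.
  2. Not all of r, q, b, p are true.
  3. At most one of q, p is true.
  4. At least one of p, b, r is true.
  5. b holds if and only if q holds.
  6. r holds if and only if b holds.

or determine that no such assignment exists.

p = True; b = False; q = False; r = False; w = False

  (1) {q, w, b}: 0 true — none ✓
  (2) {r, q, b, p}: 1/4 true — not all ✓
  (3) {q, p}: 1 true — at most one ✓
  (4) {p, b, r}: 1 true — at least one ✓
  (5) b=F, q=F — same ✓
  (6) r=F, b=F — same ✓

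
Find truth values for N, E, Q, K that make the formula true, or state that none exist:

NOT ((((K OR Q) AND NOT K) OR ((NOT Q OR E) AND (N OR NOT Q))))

N = True, E = False, Q = True, K = True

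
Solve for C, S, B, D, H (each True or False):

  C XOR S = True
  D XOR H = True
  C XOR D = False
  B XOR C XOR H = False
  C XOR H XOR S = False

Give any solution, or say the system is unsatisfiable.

C = False; S = True; B = True; D = False; H = True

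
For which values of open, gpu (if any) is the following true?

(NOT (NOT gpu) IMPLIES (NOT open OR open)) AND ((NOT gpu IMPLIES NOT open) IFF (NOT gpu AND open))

The formula is unsatisfiable.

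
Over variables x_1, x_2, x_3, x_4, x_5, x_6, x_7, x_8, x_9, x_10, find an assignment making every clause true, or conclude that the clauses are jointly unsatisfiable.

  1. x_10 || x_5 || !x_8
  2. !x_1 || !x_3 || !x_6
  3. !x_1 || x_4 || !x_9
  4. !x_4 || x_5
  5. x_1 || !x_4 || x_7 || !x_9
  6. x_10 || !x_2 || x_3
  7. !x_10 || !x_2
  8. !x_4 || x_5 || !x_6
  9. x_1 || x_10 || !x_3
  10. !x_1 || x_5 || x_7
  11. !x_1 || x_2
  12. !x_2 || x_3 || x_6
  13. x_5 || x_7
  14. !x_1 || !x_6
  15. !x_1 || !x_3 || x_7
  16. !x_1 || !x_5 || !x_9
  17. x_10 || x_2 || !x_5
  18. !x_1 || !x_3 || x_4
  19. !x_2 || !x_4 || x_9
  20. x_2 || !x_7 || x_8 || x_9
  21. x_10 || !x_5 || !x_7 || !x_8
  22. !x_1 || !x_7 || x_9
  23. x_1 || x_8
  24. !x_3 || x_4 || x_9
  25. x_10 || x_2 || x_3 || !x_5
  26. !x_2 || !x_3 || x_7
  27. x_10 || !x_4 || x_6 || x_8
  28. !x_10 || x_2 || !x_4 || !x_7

x_1=F, x_2=F, x_3=F, x_4=F, x_5=T, x_6=F, x_7=F, x_8=T, x_9=F, x_10=T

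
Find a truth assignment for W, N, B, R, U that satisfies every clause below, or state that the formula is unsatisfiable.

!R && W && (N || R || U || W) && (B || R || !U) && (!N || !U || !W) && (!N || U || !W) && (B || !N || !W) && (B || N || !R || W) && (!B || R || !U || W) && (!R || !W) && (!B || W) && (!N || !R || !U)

W = True, N = False, B = False, R = False, U = False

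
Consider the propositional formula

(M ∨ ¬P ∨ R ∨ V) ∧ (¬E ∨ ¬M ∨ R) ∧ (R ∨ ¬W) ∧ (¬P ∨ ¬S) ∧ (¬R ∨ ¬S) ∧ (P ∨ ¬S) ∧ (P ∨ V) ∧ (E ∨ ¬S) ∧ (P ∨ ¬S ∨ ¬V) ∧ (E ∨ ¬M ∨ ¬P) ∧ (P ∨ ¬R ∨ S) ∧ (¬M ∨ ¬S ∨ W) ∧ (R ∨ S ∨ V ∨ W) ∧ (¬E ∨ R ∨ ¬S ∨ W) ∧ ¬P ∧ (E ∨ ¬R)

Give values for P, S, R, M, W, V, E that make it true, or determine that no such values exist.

P = False, S = False, R = False, M = False, W = False, V = True, E = True

Unit clause (¬P) forces P = False.
In (P ∨ ¬S) only ¬S is left, so S = False.
In (P ∨ V) only V is left, so V = True.
In (P ∨ ¬R ∨ S) only ¬R is left, so R = False.
In (R ∨ ¬W) only ¬W is left, so W = False.
Set M = False.
Set E = True.
All clauses satisfied.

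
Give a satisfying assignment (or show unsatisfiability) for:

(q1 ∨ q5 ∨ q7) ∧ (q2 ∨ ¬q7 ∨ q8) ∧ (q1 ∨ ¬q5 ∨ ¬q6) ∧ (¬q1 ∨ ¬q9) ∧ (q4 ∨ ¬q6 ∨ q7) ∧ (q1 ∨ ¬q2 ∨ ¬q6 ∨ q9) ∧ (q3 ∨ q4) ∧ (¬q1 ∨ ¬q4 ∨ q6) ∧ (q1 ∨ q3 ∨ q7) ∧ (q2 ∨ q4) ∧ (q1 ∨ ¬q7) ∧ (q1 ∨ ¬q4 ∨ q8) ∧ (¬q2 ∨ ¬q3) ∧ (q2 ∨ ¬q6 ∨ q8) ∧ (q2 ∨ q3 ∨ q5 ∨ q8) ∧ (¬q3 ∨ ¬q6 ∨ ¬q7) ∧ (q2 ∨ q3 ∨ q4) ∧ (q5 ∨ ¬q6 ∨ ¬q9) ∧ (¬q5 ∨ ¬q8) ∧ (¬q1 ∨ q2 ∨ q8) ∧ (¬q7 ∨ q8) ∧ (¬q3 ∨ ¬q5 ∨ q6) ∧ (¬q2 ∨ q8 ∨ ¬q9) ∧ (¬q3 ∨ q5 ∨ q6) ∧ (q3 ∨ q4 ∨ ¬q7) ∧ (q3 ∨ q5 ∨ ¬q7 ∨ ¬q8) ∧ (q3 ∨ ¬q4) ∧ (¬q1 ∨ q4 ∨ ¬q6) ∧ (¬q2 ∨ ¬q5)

Try q1 = False:
  (q1 ∨ ¬q7) forces q7 = False.
  (q1 ∨ q5 ∨ q7) forces q5 = True.
  (q1 ∨ ¬q5 ∨ ¬q6) forces q6 = False.
  (q1 ∨ q3 ∨ q7) forces q3 = True.
  clause (¬q3 ∨ ¬q5 ∨ q6) is falsified — backtrack.
So q1 = True.
  then (¬q1 ∨ ¬q9) forces q9 = False.
Set q2 = False.
  then (q2 ∨ q4) forces q4 = True.
  then (¬q1 ∨ q2 ∨ q8) forces q8 = True.
  then (q3 ∨ ¬q4) forces q3 = True.
  then (¬q1 ∨ ¬q4 ∨ q6) forces q6 = True.
  then (¬q3 ∨ ¬q6 ∨ ¬q7) forces q7 = False.
  then (¬q5 ∨ ¬q8) forces q5 = False.
All clauses satisfied.

q1 = True, q2 = False, q3 = True, q4 = True, q5 = False, q6 = True, q7 = False, q8 = True, q9 = False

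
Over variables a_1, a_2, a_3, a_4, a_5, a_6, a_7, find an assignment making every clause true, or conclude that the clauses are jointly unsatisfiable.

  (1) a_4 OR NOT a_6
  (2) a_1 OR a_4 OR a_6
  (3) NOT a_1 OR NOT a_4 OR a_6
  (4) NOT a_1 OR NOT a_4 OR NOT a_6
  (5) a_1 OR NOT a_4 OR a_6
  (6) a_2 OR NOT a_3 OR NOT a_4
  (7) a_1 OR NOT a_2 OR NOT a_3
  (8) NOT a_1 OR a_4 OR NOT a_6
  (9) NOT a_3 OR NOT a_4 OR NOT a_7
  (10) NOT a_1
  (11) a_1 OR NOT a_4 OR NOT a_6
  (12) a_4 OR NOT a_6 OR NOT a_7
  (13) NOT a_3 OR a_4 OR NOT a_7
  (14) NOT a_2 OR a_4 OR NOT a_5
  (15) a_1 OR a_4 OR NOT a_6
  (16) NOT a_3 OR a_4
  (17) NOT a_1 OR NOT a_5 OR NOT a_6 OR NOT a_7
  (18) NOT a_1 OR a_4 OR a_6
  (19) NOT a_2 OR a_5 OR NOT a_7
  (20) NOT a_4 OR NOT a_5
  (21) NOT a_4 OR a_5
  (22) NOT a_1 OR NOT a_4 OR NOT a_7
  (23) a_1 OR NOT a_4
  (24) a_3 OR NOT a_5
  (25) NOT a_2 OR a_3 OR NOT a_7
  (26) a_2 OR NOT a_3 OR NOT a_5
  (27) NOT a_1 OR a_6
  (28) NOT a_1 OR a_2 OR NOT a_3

The formula is unsatisfiable.

Case a_1 = True:
  Clause (NOT a_1) is falsified — contradiction.
Case a_1 = False:
  (a_1 OR NOT a_4) forces a_4 = False.
  (a_4 OR NOT a_6) forces a_6 = False.
  Clause (a_1 OR a_4 OR a_6) is falsified — contradiction.
Both cases fail, so the formula is unsatisfiable.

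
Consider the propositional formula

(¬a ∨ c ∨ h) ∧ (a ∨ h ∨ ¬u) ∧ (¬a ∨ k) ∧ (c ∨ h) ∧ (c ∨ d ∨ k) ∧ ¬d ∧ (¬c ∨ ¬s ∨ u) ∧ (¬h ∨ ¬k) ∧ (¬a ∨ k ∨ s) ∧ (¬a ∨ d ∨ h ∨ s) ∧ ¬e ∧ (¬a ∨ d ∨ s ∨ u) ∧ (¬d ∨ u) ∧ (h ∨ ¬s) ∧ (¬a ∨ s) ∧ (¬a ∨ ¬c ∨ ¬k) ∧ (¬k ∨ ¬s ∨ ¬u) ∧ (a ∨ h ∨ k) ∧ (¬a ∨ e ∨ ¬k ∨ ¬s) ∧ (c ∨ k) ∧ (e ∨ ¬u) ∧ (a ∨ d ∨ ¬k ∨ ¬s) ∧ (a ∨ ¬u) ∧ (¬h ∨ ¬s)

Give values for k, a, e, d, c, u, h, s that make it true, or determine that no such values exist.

k = False, a = False, e = False, d = False, c = True, u = False, h = True, s = False

Unit clause (¬d) forces d = False.
Unit clause (¬e) forces e = False.
In (e ∨ ¬u) only ¬u is left, so u = False.
Set k = False.
  then (¬a ∨ k) forces a = False.
  then (c ∨ d ∨ k) forces c = True.
  then (¬c ∨ ¬s ∨ u) forces s = False.
  then (a ∨ h ∨ k) forces h = True.
All clauses satisfied.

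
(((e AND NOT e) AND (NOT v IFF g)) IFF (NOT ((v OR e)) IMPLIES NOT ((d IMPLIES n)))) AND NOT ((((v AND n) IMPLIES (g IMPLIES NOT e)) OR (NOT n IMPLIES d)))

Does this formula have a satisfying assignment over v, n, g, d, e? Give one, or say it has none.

No satisfying assignment exists.

The conjunct NOT ((((v AND n) IMPLIES (g IMPLIES NOT e)) OR (NOT n IMPLIES d))) is unsatisfiable on its own:
  n = True: this becomes NOT (((v IMPLIES (g IMPLIES NOT e)) OR True)) = False.
  n = False: this becomes NOT ((True OR d)) = False.
So the whole conjunction is unsatisfiable.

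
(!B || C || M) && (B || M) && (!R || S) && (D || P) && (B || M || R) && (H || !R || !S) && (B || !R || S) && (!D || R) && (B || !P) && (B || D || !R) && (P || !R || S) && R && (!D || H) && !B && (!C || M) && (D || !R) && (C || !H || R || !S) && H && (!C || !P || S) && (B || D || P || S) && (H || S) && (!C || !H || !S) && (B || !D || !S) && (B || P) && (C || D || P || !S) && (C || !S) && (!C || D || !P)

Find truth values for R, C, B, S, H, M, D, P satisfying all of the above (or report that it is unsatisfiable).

Unsatisfiable

Case B = True:
  Clause (!B) is falsified — contradiction.
Case B = False:
  (B || M) forces M = True.
  (B || !P) forces P = False.
  Clause (B || P) is falsified — contradiction.
Both cases fail, so the formula is unsatisfiable.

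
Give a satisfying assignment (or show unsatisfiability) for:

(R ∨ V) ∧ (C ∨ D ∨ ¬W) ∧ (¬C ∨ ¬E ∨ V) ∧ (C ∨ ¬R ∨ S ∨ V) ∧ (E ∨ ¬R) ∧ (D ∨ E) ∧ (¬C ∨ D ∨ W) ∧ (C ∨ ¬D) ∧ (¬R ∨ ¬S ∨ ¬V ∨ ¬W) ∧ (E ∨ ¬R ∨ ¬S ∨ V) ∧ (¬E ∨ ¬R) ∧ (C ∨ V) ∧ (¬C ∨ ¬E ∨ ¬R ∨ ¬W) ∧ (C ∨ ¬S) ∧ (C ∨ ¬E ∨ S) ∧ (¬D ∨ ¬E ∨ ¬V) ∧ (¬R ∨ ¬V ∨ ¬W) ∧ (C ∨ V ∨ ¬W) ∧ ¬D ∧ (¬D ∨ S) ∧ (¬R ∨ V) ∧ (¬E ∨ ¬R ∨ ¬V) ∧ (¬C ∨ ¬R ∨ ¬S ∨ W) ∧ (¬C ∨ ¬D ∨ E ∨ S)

R = False; D = False; W = True; V = True; C = True; E = True; S = True

Unit clause (¬D) forces D = False.
In (D ∨ E) only E is left, so E = True.
In (¬E ∨ ¬R) only ¬R is left, so R = False.
In (R ∨ V) only V is left, so V = True.
Try W = False:
  (¬C ∨ D ∨ W) forces C = False.
  (C ∨ ¬S) forces S = False.
  clause (C ∨ ¬E ∨ S) is falsified — backtrack.
So W = True.
  then (C ∨ D ∨ ¬W) forces C = True.
Set S = True.
All clauses satisfied.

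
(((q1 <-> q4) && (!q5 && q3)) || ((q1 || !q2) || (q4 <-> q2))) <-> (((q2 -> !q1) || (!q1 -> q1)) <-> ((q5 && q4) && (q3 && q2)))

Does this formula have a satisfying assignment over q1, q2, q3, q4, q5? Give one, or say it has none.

q1 = True, q2 = True, q3 = True, q4 = True, q5 = True

  (((q1 <-> q4) && (!q5 && q3)) || ((q1 || !q2) || (q4 <-> q2))) <-> (((q2 -> !q1) || (!q1 -> q1)) <-> ((q5 && q4) && (q3 && q2))) = True
    ((q1 <-> q4) && (!q5 && q3)) || ((q1 || !q2) || (q4 <-> q2)) = True
      (q1 <-> q4) && (!q5 && q3) = False
        q1 <-> q4 = True
        !q5 && q3 = False
          !q5 = False
      (q1 || !q2) || (q4 <-> q2) = True
        q1 || !q2 = True
          !q2 = False
        q4 <-> q2 = True
    ((q2 -> !q1) || (!q1 -> q1)) <-> ((q5 && q4) && (q3 && q2)) = True
      (q2 -> !q1) || (!q1 -> q1) = True
        q2 -> !q1 = False
          !q1 = False
        !q1 -> q1 = True
          !q1 = False
      (q5 && q4) && (q3 && q2) = True
        q5 && q4 = True
        q3 && q2 = True
The formula evaluates to True.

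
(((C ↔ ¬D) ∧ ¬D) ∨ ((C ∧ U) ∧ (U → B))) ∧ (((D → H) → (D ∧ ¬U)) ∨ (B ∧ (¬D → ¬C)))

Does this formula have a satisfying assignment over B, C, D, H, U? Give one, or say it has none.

B=T; C=T; D=T; H=F; U=T

  ((C ↔ ¬D) ∧ ¬D) ∨ ((C ∧ U) ∧ (U → B)) = True
    (C ↔ ¬D) ∧ ¬D = False
      C ↔ ¬D = False
        ¬D = False
      ¬D = False
    (C ∧ U) ∧ (U → B) = True
      C ∧ U = True
      U → B = True
  ((D → H) → (D ∧ ¬U)) ∨ (B ∧ (¬D → ¬C)) = True
    (D → H) → (D ∧ ¬U) = True
      D → H = False
      D ∧ ¬U = False
        ¬U = False
    B ∧ (¬D → ¬C) = True
      ¬D → ¬C = True
        ¬D = False
        ¬C = False
Both conjuncts True, so the formula holds.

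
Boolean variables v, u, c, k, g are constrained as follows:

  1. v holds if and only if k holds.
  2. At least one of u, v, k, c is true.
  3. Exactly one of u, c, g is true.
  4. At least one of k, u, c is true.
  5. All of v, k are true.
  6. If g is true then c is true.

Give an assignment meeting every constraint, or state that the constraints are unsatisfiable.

v: True, u: False, c: True, k: True, g: False

  (1) v=T, k=T — same ✓
  (2) {u, v, k, c}: 3 true — at least one ✓
  (3) {u, c, g}: 1 true — exactly one ✓
  (4) {k, u, c}: 2 true — at least one ✓
  (5) {v, k}: all 2 true ✓
  (6) g=F ⇒ c: vacuous ✓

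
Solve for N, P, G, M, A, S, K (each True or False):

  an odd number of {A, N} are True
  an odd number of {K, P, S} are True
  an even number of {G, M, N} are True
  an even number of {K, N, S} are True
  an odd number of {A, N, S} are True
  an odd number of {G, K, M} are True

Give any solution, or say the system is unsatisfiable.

The formula is unsatisfiable.

Adding constraints 1, 3, 4, 5, 6 mod 2: every variable appears an even number of times on the left, so the left side is 0.
But the right sides sum to 1 (mod 2). 0 ≠ 1 — the system is inconsistent.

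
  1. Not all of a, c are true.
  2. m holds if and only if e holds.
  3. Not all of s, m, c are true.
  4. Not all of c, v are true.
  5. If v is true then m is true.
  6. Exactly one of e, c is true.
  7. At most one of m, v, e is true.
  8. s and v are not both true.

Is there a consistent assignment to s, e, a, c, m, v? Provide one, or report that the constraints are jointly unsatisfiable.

s: False, e: False, a: False, c: True, m: False, v: False

  (1) {a, c}: 1/2 true — not all ✓
  (2) m=F, e=F — same ✓
  (3) {s, m, c}: 1/3 true — not all ✓
  (4) {c, v}: 1/2 true — not all ✓
  (5) v=F ⇒ m: vacuous ✓
  (6) {e, c}: 1 true — exactly one ✓
  (7) {m, v, e}: 0 true — at most one ✓
  (8) s=F, v=F — not both ✓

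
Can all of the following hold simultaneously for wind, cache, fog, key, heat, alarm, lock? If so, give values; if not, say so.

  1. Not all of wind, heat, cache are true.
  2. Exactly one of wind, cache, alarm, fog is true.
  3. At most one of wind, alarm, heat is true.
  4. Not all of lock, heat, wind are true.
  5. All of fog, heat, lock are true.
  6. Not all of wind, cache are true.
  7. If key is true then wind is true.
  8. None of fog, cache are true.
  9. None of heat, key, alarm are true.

No satisfying assignment exists.

Case fog = True:
  Constraint (8) is violated (fog=T) — contradiction.
Case fog = False:
  Constraint (5) is violated (fog=F) — contradiction.
Both cases fail — unsatisfiable.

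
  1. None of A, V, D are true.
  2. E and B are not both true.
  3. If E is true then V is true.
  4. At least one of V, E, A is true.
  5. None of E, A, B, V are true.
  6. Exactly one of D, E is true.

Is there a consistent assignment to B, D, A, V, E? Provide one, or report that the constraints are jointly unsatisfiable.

The formula is unsatisfiable.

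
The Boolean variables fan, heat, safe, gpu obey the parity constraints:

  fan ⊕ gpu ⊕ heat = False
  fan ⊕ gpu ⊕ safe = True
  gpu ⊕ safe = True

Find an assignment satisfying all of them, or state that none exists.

fan: False; heat: True; safe: False; gpu: True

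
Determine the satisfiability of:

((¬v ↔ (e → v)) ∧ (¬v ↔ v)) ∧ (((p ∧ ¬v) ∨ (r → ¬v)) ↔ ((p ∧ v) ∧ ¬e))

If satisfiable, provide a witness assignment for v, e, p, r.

Unsatisfiable

The conjunct ¬v ↔ v is unsatisfiable on its own:
  v=F: evaluates to False.
  v=T: evaluates to False.
So the whole conjunction is unsatisfiable.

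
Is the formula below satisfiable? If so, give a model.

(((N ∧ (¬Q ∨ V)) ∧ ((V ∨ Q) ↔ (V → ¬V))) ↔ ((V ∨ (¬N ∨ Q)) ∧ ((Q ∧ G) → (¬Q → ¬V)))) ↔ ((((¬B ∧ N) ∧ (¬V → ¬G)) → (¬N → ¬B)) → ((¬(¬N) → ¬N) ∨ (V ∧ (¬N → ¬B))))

Q = True, G = True, B = True, N = True, V = False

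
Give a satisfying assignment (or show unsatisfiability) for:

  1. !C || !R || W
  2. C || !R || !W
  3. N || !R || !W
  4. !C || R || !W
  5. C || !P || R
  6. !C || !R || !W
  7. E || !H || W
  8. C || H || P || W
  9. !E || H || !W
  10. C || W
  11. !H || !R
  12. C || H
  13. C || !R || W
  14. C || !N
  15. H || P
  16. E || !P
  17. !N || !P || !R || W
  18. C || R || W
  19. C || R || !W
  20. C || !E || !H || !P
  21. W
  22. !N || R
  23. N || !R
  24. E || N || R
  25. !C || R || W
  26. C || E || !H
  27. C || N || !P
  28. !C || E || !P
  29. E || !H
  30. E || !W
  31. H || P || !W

Unsatisfiable

Case C = True:
  (W) forces W = True.
  (!C || R || !W) forces R = True.
  Clause (!C || !R || !W) is falsified — contradiction.
Case C = False:
  (C || W) forces W = True.
  (C || !R || !W) forces R = False.
  Clause (C || R || !W) is falsified — contradiction.
Both cases fail, so the formula is unsatisfiable.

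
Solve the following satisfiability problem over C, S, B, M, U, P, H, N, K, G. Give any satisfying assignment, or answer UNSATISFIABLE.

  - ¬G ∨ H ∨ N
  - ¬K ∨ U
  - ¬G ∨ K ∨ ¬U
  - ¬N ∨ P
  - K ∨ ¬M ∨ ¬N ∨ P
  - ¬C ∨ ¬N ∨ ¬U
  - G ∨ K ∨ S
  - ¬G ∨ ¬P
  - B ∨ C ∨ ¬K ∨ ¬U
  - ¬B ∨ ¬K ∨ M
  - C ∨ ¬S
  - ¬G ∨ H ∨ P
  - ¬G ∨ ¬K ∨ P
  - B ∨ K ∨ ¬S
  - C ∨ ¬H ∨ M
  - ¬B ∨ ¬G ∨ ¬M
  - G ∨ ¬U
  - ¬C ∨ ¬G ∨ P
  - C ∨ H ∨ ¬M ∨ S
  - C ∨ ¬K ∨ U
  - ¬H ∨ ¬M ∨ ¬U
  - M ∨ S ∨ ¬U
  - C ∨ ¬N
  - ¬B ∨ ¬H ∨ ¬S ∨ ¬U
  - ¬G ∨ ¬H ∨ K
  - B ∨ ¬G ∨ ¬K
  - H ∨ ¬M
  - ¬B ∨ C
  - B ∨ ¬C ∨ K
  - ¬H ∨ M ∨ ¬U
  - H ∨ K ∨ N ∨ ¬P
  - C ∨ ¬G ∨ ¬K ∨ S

C = True; S = True; B = True; M = False; U = False; P = False; H = False; N = False; K = False; G = False

Set C = True.
Set S = True.
Try B = False:
  (B ∨ K ∨ ¬S) forces K = True.
  (¬K ∨ U) forces U = True.
  (¬C ∨ ¬N ∨ ¬U) forces N = False.
  (G ∨ ¬U) forces G = True.
  clause (B ∨ ¬G ∨ ¬K) is falsified — backtrack.
So B = True.
Set M = False.
  then (¬B ∨ ¬K ∨ M) forces K = False.
Set U = False.
Set P = False.
  then (¬N ∨ P) forces N = False.
  then (¬C ∨ ¬G ∨ P) forces G = False.
Set H = False.
All clauses satisfied.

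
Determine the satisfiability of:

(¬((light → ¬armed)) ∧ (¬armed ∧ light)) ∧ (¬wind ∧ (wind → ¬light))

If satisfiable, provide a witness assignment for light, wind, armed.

No satisfying assignment exists.

Case armed = True: the conjunct ¬armed is False.
Case armed = False: the conjunct ¬((light → ¬armed)) becomes ¬((light → True)) = False.
Both cases fail — unsatisfiable.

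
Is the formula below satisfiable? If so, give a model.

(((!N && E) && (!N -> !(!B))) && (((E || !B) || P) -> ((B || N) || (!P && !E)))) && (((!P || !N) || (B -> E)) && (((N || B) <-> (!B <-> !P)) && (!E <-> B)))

Case E = True: the formula simplifies to ((!N && (!N -> !(!B))) && (B || N)) && (((N || B) <-> (!B <-> !P)) && !B).
  B = True: the conjunct !B is False.
  B = False: simplifies to ((!N && N) && N) && (N <-> !P).
    N = True: the conjunct !N is False.
    N = False: the conjunct N is False.
Case E = False: the conjunct E is False.
Both cases fail — unsatisfiable.

Unsatisfiable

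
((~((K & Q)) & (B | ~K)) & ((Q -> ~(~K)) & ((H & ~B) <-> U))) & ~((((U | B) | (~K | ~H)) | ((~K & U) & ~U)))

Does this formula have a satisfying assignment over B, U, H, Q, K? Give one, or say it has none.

Unsatisfiable — no assignment works.

Case K = True: the formula simplifies to ((~Q & B) & ((H & ~B) <-> U)) & ~(((U | B) | ~H)).
  B = True: the conjunct ~(((U | B) | ~H)) becomes ~((True | ~H)) = False.
  B = False: the conjunct B is False.
Case K = False: the conjunct ~((((U | B) | (~K | ~H)) | ((~K & U) & ~U))) becomes ~((True | (U & ~U))) = False.
Both cases fail — unsatisfiable.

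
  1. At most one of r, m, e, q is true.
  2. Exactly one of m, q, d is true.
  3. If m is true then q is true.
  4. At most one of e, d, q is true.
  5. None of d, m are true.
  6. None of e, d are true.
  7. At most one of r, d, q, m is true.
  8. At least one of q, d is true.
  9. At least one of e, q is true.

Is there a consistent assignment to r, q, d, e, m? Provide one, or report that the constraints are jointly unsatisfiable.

r: False, q: True, d: False, e: False, m: False

  (1) {r, m, e, q}: 1 true — at most one ✓
  (2) {m, q, d}: 1 true — exactly one ✓
  (3) m=F ⇒ q: vacuous ✓
  (4) {e, d, q}: 1 true — at most one ✓
  (5) {d, m}: 0 true — none ✓
  (6) {e, d}: 0 true — none ✓
  (7) {r, d, q, m}: 1 true — at most one ✓
  (8) {q, d}: 1 true — at least one ✓
  (9) {e, q}: 1 true — at least one ✓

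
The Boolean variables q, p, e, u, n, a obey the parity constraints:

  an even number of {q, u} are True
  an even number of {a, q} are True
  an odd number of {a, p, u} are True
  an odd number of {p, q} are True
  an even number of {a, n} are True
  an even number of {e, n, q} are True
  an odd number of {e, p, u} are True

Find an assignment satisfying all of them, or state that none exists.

q = False; p = True; e = False; u = False; n = False; a = False

{q, u}: 0 true → even ✓
{a, q}: 0 true → even ✓
{a, p, u}: 1 true → odd ✓
{p, q}: 1 true → odd ✓
{a, n}: 0 true → even ✓
{e, n, q}: 0 true → even ✓
{e, p, u}: 1 true → odd ✓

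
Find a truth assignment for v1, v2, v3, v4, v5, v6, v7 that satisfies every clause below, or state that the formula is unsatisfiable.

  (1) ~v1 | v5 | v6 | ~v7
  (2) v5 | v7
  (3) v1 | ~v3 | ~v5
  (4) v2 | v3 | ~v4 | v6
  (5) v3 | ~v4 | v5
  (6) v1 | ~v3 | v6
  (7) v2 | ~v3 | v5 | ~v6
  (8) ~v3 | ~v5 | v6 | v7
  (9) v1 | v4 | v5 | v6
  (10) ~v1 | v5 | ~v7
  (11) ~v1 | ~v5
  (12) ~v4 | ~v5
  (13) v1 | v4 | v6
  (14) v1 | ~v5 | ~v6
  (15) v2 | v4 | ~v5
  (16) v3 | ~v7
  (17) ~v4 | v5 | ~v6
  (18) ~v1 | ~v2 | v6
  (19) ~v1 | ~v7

v1=F, v2=T, v3=T, v4=F, v5=F, v6=T, v7=T

Try v1 = True:
  (~v1 | ~v5) forces v5 = False.
  (v5 | v7) forces v7 = True.
  clause (~v1 | v5 | ~v7) is falsified — backtrack.
So v1 = False.
Set v2 = True.
Set v3 = True.
  then (v1 | ~v3 | ~v5) forces v5 = False.
  then (v1 | ~v3 | v6) forces v6 = True.
  then (~v4 | v5 | ~v6) forces v4 = False.
  then (v5 | v7) forces v7 = True.
All clauses satisfied.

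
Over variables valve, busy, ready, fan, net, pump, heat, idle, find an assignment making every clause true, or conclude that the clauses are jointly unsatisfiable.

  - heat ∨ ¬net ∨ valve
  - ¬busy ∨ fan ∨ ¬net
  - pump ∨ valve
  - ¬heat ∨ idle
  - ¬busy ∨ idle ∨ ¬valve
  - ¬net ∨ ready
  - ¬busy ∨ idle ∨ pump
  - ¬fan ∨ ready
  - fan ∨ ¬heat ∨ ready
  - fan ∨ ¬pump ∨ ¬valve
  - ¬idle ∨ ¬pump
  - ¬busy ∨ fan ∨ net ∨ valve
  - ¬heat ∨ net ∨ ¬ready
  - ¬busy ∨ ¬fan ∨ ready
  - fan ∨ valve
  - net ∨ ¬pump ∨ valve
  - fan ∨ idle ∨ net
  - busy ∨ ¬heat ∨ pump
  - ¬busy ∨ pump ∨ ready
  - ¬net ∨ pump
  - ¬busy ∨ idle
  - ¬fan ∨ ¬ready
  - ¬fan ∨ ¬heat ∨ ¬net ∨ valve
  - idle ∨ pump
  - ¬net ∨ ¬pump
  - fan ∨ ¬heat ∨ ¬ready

valve = True, busy = False, ready = True, fan = False, net = False, pump = False, heat = False, idle = True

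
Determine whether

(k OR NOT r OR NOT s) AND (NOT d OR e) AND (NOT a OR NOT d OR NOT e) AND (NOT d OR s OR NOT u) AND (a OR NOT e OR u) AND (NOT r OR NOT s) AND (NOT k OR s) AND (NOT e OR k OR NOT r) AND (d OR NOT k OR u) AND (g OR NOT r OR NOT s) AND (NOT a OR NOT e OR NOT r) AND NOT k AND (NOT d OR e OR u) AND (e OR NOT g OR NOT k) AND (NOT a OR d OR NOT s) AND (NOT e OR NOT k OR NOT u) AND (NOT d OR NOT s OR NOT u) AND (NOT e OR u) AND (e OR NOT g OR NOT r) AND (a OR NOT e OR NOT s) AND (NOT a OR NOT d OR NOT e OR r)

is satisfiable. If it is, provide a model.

e = False, s = False, r = False, u = False, a = True, d = False, k = False, g = True

Unit clause (NOT k) forces k = False.
Set e = False.
  then (NOT d OR e) forces d = False.
Set s = False.
Set r = False.
Set u = False.
Set a = True.
Set g = True.
All clauses satisfied.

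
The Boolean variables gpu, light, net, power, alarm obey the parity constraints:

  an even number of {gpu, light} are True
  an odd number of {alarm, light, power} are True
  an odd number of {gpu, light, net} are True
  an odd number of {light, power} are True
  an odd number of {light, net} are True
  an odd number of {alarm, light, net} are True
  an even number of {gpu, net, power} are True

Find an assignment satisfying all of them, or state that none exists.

gpu: False, light: False, net: True, power: True, alarm: False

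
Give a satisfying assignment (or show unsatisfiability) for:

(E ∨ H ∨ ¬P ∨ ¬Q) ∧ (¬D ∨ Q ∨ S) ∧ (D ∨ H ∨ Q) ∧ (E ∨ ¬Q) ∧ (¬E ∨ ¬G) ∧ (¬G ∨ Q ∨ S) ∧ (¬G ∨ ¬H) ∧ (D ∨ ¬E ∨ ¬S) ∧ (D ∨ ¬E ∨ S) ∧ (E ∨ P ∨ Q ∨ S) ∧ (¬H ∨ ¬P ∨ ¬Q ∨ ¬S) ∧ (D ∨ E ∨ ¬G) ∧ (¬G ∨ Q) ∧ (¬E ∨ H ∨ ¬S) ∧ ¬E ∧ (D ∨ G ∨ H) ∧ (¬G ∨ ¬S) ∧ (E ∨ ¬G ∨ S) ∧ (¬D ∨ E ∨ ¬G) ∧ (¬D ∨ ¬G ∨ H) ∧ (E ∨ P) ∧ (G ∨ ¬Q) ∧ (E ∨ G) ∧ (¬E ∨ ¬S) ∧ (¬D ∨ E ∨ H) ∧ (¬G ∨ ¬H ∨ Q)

Unsatisfiable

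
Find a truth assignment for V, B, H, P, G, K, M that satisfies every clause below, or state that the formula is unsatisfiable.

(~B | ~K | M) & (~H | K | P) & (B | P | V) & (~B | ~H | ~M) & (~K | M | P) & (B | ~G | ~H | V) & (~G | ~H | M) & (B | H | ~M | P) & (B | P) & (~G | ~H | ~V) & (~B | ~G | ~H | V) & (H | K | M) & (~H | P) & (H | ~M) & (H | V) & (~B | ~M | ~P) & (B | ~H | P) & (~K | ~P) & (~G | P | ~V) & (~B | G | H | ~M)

V = False; B = False; H = True; P = True; G = False; K = False; M = False

Set V = False.
  then (H | V) forces H = True.
  then (~H | P) forces P = True.
  then (~K | ~P) forces K = False.
Set B = False.
  then (B | ~G | ~H | V) forces G = False.
Set M = False.
All clauses satisfied.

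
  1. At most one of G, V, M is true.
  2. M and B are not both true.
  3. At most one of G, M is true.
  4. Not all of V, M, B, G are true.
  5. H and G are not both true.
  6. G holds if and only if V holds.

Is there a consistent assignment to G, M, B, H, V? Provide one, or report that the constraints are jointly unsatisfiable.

G: False, M: False, B: False, H: True, V: False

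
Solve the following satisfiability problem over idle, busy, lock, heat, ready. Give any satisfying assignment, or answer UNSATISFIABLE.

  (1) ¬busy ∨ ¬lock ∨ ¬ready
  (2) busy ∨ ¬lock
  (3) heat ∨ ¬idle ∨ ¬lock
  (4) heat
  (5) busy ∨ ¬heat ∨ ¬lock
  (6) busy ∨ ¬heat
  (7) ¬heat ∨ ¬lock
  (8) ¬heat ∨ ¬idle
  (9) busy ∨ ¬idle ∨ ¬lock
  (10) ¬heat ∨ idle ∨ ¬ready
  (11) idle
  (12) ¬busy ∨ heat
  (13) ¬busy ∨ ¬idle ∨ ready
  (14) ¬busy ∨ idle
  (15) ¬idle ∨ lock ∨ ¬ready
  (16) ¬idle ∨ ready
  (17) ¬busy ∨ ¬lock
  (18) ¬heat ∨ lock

Case idle = True:
  (heat) forces heat = True.
  Clause (¬heat ∨ ¬idle) is falsified — contradiction.
Case idle = False:
  Clause (idle) is falsified — contradiction.
Both cases fail, so the formula is unsatisfiable.

The formula is unsatisfiable.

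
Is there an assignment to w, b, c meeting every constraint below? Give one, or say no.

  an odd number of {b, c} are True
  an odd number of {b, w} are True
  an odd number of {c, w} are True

Adding constraints 1, 2, 3 mod 2: every variable appears an even number of times on the left, so the left side is 0.
But the right sides sum to 1 (mod 2). 0 ≠ 1 — the system is inconsistent.

No satisfying assignment exists.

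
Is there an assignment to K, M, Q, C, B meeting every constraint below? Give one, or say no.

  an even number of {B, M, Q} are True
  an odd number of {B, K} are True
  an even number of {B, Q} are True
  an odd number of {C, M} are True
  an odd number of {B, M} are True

K = False, M = False, Q = True, C = True, B = True

{B, M, Q}: 2 true → even ✓
{B, K}: 1 true → odd ✓
{B, Q}: 2 true → even ✓
{C, M}: 1 true → odd ✓
{B, M}: 1 true → odd ✓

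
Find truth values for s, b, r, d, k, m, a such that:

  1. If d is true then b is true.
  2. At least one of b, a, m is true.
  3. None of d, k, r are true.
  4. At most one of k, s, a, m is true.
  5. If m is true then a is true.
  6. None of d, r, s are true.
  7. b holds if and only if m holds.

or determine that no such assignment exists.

s=F, b=F, r=F, d=F, k=F, m=F, a=T

  (1) d=F ⇒ b: vacuous ✓
  (2) {b, a, m}: 1 true — at least one ✓
  (3) {d, k, r}: 0 true — none ✓
  (4) {k, s, a, m}: 1 true — at most one ✓
  (5) m=F ⇒ a: vacuous ✓
  (6) {d, r, s}: 0 true — none ✓
  (7) b=F, m=F — same ✓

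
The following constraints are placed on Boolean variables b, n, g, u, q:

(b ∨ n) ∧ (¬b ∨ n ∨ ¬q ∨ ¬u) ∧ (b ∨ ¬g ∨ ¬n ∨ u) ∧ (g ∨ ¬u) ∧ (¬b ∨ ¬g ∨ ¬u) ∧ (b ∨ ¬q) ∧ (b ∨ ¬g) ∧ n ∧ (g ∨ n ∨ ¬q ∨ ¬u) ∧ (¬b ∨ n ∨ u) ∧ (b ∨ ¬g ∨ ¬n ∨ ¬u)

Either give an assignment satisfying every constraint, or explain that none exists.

b = True, n = True, g = False, u = False, q = False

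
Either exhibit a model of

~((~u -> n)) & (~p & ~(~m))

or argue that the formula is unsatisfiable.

m: True; p: False; u: False; n: False

  ~((~u -> n)) = True
    ~u -> n = False
      ~u = True
  ~p & ~(~m) = True
    ~p = True
    ~(~m) = True
      ~m = False
Both conjuncts True, so the formula holds.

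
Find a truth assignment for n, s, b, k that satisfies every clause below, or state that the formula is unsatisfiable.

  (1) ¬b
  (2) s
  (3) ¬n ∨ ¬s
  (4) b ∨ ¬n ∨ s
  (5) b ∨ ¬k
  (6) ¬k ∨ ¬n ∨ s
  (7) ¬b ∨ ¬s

n = False; s = True; b = False; k = False

Unit clause (¬b) forces b = False.
Unit clause (s) forces s = True.
In (¬n ∨ ¬s) only ¬n is left, so n = False.
In (b ∨ ¬k) only ¬k is left, so k = False.
Check each clause:
  (¬b): ¬b holds.
  (s): s holds.
  (¬n ∨ ¬s): ¬n holds.
  (b ∨ ¬n ∨ s): ¬n holds.
  (b ∨ ¬k): ¬k holds.
  (¬k ∨ ¬n ∨ s): ¬k holds.
  (¬b ∨ ¬s): ¬b holds.
All clauses satisfied.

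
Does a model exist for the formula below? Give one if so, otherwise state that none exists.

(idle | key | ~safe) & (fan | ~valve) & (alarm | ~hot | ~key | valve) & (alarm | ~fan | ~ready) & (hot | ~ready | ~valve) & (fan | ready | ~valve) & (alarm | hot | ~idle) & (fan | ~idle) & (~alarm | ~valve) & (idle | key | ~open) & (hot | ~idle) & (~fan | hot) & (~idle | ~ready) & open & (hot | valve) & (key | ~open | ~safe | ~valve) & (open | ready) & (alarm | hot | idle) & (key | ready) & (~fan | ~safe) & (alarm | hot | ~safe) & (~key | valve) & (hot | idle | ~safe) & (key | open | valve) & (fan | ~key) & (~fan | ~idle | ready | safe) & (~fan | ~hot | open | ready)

key = True, idle = False, open = True, alarm = False, ready = False, fan = True, valve = True, safe = False, hot = True

Unit clause (open) forces open = True.
Try key = False:
  (idle | key | ~open) forces idle = True.
  (fan | ~idle) forces fan = True.
  (hot | ~idle) forces hot = True.
  (~idle | ~ready) forces ready = False.
  clause (key | ready) is falsified — backtrack.
So key = True.
  then (~key | valve) forces valve = True.
  then (fan | ~key) forces fan = True.
  then (~alarm | ~valve) forces alarm = False.
  then (~fan | hot) forces hot = True.
  then (~fan | ~safe) forces safe = False.
  then (alarm | ~fan | ~ready) forces ready = False.
  then (~fan | ~idle | ready | safe) forces idle = False.
All clauses satisfied.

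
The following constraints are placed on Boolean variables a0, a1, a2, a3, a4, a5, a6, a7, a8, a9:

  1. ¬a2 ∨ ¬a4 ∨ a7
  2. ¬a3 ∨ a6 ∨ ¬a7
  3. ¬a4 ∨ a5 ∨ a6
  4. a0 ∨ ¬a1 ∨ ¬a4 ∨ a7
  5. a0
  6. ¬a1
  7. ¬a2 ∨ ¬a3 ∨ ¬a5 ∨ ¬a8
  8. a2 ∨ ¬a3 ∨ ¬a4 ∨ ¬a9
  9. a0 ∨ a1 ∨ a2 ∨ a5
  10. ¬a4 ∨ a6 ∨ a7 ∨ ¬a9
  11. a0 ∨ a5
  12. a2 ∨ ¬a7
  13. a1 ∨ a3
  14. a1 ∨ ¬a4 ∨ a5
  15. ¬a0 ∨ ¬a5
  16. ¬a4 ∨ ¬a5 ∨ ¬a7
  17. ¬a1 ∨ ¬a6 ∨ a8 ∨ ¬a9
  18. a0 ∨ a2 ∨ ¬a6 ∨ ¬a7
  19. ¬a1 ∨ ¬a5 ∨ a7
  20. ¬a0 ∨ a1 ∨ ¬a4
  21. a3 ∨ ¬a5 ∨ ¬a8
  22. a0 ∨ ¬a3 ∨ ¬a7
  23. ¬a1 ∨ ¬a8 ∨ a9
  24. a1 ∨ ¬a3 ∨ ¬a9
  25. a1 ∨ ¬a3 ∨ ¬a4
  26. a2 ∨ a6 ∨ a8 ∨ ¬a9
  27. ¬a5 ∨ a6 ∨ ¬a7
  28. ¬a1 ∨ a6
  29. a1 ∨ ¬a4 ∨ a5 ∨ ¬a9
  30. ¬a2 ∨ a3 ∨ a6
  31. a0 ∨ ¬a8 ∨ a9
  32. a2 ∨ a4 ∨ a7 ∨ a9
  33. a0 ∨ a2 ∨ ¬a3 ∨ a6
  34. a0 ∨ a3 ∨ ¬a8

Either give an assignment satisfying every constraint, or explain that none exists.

a0: True; a1: False; a2: True; a3: True; a4: False; a5: False; a6: True; a7: True; a8: True; a9: False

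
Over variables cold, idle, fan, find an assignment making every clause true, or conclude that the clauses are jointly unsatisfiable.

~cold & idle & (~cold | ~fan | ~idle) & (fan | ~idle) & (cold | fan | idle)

cold=F, idle=T, fan=T

Unit clause (~cold) forces cold = False.
Unit clause (idle) forces idle = True.
In (fan | ~idle) only fan is left, so fan = True.
Check each clause:
  (~cold): ~cold holds.
  (idle): idle holds.
  (~cold | ~fan | ~idle): ~cold holds.
  (fan | ~idle): fan holds.
  (cold | fan | idle): fan holds.
All clauses satisfied.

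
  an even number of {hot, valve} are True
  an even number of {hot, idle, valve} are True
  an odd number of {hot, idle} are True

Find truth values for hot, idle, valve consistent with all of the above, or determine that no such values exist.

hot = True, idle = False, valve = True

{hot, valve}: 2 true → even ✓
{hot, idle, valve}: 2 true → even ✓
{hot, idle}: 1 true → odd ✓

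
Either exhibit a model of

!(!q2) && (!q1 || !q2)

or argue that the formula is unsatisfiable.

q1 = False; q2 = True

  !(!q2) = True
    !q2 = False
  !q1 || !q2 = True
    !q1 = True
    !q2 = False
Both conjuncts True, so the formula holds.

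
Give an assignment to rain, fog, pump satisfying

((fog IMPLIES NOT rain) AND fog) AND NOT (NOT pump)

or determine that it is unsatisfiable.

rain=F; fog=T; pump=T

  (fog IMPLIES NOT rain) AND fog = True
    fog IMPLIES NOT rain = True
      NOT rain = True
  NOT (NOT pump) = True
    NOT pump = False
Both conjuncts True, so the formula holds.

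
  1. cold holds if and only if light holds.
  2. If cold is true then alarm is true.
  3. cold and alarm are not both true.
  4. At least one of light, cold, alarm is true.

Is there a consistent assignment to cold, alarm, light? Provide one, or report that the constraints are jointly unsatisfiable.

cold = False; alarm = True; light = False

  (1) cold=F, light=F — same ✓
  (2) cold=F ⇒ alarm: vacuous ✓
  (3) cold=F, alarm=T — not both ✓
  (4) {light, cold, alarm}: 1 true — at least one ✓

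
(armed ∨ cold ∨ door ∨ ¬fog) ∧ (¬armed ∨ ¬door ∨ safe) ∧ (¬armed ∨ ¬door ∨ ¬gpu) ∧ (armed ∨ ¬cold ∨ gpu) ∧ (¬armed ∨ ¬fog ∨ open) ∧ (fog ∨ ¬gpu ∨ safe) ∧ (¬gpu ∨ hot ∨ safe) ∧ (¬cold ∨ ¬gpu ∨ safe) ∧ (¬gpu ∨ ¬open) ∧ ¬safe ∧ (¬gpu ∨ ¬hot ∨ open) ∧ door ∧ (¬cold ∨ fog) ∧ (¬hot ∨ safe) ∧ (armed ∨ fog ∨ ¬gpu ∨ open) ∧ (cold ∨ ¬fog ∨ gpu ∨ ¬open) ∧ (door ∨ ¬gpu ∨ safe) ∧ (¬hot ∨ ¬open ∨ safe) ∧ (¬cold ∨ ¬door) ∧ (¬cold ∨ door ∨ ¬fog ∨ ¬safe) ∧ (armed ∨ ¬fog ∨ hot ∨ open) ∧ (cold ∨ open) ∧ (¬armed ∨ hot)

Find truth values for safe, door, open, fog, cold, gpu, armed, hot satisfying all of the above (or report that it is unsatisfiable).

safe: False, door: True, open: True, fog: False, cold: False, gpu: False, armed: False, hot: False

Unit clause (¬safe) forces safe = False.
Unit clause (door) forces door = True.
In (¬hot ∨ safe) only ¬hot is left, so hot = False.
In (¬cold ∨ ¬door) only ¬cold is left, so cold = False.
In (cold ∨ open) only open is left, so open = True.
In (¬armed ∨ hot) only ¬armed is left, so armed = False.
In (¬gpu ∨ hot ∨ safe) only ¬gpu is left, so gpu = False.
In (cold ∨ ¬fog ∨ gpu ∨ ¬open) only ¬fog is left, so fog = False.
All clauses satisfied.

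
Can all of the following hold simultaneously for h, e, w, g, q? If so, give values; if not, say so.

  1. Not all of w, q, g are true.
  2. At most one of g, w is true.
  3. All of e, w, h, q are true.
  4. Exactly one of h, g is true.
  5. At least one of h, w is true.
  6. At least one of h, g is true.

h = True; e = True; w = True; g = False; q = True

  (1) {w, q, g}: 2/3 true — not all ✓
  (2) {g, w}: 1 true — at most one ✓
  (3) {e, w, h, q}: all 4 true ✓
  (4) {h, g}: 1 true — exactly one ✓
  (5) {h, w}: 2 true — at least one ✓
  (6) {h, g}: 1 true — at least one ✓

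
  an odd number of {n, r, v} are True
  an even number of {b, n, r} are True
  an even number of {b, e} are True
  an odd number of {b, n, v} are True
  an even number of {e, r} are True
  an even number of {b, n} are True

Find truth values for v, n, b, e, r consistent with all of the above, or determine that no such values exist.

v: True, n: False, b: False, e: False, r: False

{n, r, v}: 1 true → odd ✓
{b, n, r}: 0 true → even ✓
{b, e}: 0 true → even ✓
{b, n, v}: 1 true → odd ✓
{e, r}: 0 true → even ✓
{b, n}: 0 true → even ✓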